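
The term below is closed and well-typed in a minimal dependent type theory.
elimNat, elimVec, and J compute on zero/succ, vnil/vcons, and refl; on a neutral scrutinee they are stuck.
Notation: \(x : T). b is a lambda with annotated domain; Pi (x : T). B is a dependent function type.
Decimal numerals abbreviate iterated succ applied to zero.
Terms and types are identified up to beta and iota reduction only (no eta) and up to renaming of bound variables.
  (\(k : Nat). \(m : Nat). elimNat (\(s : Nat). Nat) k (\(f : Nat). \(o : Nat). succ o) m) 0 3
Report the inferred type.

inferred type:
  Nat


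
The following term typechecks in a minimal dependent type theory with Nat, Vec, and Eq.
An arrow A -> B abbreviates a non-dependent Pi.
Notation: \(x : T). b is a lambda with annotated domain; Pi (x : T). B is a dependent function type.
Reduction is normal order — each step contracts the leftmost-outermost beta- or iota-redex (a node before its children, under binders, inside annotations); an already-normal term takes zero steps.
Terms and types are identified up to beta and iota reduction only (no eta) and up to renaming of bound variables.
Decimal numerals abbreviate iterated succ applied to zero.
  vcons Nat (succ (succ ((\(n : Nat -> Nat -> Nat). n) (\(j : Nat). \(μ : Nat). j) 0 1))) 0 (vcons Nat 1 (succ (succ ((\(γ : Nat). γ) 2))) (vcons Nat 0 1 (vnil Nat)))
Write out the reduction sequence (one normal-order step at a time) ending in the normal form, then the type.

reduction (normal order):
  vcons Nat (succ (succ ((\(n : Nat -> Nat -> Nat). n) (\(j : Nat). \(μ : Nat). j) 0 1))) 0 (vcons Nat 1 (succ (succ ((\(γ : Nat). γ) 2))) (vcons Nat 0 1 (vnil Nat)))
  ~> vcons Nat (succ (succ ((\(n : Nat). \(j : Nat). n) 0 1))) 0 (vcons Nat 1 (succ (succ ((\(μ : Nat). μ) 2))) (vcons Nat 0 1 (vnil Nat)))
  ~> vcons Nat (succ (succ ((\(n : Nat). 0) 1))) 0 (vcons Nat 1 (succ (succ ((\(j : Nat). j) 2))) (vcons Nat 0 1 (vnil Nat)))
  ~> vcons Nat 2 0 (vcons Nat 1 (succ (succ ((\(n : Nat). n) 2))) (vcons Nat 0 1 (vnil Nat)))
  ~> vcons Nat 2 0 (vcons Nat 1 4 (vcons Nat 0 1 (vnil Nat)))
type:
  Vec Nat 3


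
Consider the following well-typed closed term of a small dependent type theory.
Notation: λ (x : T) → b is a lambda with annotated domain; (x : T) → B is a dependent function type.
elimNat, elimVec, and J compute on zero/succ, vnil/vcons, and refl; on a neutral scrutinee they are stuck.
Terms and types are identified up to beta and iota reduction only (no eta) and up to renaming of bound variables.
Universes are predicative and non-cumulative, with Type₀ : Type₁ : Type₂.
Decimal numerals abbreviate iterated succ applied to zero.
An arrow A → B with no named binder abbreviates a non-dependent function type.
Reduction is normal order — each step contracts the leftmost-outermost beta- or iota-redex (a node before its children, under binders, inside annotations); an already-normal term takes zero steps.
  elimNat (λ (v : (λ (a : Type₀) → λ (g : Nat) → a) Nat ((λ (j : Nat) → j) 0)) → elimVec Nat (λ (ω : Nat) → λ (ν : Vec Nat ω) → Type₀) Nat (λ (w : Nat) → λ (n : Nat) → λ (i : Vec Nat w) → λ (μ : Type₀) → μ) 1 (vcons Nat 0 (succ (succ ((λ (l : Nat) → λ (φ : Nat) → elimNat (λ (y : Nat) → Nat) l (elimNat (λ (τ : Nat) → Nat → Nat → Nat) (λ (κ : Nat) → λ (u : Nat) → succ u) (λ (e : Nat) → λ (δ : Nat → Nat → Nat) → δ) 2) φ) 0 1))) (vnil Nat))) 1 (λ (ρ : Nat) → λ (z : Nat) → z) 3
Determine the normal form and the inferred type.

normal form:
  1
the term's type:
  Nat


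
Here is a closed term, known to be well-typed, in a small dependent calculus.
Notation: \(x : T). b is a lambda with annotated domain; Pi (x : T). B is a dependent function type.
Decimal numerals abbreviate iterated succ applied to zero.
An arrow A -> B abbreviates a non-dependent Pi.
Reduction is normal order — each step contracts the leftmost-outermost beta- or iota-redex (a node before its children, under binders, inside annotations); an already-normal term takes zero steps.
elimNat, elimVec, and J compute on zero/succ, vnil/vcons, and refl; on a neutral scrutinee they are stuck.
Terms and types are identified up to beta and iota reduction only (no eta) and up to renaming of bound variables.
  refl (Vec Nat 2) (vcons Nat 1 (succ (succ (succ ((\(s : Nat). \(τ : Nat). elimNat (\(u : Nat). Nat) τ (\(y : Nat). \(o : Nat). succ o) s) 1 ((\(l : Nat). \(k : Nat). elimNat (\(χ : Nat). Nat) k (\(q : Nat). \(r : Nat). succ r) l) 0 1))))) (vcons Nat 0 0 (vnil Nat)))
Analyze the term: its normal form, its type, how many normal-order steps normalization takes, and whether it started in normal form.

normal form:
  refl (Vec Nat 2) (vcons Nat 1 5 (vcons Nat 0 0 (vnil Nat)))
inferred type:
  Eq (Vec Nat 2) (vcons Nat 1 5 (vcons Nat 0 0 (vnil Nat))) (vcons Nat 1 5 (vcons Nat 0 0 (vnil Nat)))
reduction steps (normal order): 9
term was already normal: no
first contracted redex: a beta-redex


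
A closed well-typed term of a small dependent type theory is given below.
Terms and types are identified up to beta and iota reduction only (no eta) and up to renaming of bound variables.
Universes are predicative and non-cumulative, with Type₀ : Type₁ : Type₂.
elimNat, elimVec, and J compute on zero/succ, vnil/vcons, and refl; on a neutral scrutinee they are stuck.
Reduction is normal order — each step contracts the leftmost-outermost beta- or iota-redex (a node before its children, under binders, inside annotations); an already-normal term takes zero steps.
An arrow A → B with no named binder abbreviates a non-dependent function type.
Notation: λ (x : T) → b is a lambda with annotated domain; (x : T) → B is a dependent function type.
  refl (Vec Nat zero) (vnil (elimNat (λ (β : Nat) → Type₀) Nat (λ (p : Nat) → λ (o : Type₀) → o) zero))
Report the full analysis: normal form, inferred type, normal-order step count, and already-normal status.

reduced normal form:
  refl (Vec Nat zero) (vnil Nat)
type:
  Eq (Vec Nat zero) (vnil Nat) (vnil Nat)
steps to reach normal form (normal order): 1
already normal: no
first contracted redex: an elimNat iota-redex


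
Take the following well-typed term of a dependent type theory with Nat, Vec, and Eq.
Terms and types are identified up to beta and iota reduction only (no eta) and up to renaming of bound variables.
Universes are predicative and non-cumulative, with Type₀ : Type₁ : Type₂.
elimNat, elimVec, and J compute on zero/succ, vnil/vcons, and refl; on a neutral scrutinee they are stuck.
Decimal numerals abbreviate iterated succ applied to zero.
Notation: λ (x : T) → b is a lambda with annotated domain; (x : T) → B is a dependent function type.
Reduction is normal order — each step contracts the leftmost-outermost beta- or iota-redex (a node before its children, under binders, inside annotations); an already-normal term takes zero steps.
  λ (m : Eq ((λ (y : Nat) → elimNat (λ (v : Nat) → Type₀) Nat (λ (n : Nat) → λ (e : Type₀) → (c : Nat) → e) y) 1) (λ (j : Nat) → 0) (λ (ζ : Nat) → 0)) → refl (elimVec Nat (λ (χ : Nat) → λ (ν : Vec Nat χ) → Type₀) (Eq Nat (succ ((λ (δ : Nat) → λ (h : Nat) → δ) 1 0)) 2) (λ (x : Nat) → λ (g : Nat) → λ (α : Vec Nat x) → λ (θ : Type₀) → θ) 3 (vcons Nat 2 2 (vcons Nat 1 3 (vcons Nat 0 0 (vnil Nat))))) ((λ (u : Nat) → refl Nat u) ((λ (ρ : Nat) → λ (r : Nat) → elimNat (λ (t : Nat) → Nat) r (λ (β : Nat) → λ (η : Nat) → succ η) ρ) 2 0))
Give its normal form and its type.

resulting normal form:
  λ (m : Eq ((y : Nat) → Nat) (λ (v : Nat) → 0) (λ (n : Nat) → 0)) → refl (Eq Nat 2 2) (refl Nat 2)
type:
  (m : Eq ((y : Nat) → Nat) (λ (v : Nat) → 0) (λ (n : Nat) → 0)) → Eq (Eq Nat 2 2) (refl Nat 2) (refl Nat 2)
observation: the term reaches its normal form after 33 normal-order steps.


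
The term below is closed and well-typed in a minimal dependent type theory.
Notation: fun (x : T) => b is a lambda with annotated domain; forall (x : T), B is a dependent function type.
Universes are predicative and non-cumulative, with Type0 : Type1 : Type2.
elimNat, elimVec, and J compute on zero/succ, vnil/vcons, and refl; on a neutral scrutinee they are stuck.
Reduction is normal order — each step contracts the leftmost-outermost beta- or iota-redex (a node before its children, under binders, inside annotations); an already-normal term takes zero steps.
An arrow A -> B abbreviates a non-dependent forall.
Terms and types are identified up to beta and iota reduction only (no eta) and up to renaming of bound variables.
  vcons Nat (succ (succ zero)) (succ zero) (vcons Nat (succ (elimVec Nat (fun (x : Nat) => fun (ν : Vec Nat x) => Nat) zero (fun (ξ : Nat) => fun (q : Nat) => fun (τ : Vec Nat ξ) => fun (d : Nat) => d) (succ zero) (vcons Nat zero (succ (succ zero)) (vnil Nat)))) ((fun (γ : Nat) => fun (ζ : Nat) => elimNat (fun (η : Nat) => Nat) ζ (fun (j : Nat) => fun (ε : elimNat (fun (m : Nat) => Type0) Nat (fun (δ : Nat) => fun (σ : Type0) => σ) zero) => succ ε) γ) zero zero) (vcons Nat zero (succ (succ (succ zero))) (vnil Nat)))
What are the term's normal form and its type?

resulting normal form:
  vcons Nat (succ (succ zero)) (succ zero) (vcons Nat (succ zero) zero (vcons Nat zero (succ (succ (succ zero))) (vnil Nat)))
the term's type:
  Vec Nat (succ (succ (succ zero)))
observation: the first redex contracted is an elimVec iota-redex; the normal form is reached in 9 normal-order steps.


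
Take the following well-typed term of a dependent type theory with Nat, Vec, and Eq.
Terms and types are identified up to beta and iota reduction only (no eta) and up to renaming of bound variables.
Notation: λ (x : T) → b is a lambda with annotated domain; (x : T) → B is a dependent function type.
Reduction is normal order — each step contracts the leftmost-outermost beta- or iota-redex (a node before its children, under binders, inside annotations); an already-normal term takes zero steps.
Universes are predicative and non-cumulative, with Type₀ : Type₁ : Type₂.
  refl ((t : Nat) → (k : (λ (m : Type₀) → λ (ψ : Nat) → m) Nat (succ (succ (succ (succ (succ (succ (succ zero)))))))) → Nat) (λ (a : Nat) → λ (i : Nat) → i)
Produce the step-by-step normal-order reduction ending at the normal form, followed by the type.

reduction (normal order):
  refl ((t : Nat) → (k : (λ (m : Type₀) → λ (ψ : Nat) → m) Nat (succ (succ (succ (succ (succ (succ (succ zero)))))))) → Nat) (λ (a : Nat) → λ (i : Nat) → i)
  ~> refl ((t : Nat) → (k : (λ (m : Nat) → Nat) (succ (succ (succ (succ (succ (succ (succ zero)))))))) → Nat) (λ (ψ : Nat) → λ (a : Nat) → a)
  ~> refl ((t : Nat) → (k : Nat) → Nat) (λ (m : Nat) → λ (ψ : Nat) → ψ)
inferred type:
  Eq ((t : Nat) → (k : Nat) → Nat) (λ (m : Nat) → λ (ψ : Nat) → ψ) (λ (a : Nat) → λ (i : Nat) → i)


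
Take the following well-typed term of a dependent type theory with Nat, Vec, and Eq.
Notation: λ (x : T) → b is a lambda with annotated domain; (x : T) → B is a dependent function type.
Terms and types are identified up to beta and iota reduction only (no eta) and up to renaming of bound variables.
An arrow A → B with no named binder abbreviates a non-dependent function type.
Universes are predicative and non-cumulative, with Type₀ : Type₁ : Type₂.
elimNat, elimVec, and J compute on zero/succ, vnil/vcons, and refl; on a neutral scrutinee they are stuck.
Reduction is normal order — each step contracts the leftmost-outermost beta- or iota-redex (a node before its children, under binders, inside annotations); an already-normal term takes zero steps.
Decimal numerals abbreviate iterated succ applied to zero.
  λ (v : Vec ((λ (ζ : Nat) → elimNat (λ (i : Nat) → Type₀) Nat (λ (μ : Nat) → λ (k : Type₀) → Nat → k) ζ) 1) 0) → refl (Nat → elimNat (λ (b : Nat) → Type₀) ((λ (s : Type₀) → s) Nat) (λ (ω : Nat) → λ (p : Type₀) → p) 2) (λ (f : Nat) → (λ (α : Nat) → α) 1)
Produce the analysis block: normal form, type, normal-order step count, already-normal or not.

normal form:
  λ (v : Vec (Nat → Nat) 0) → refl (Nat → Nat) (λ (ζ : Nat) → 1)
type:
  Vec (Nat → Nat) 0 → Eq (Nat → Nat) (λ (v : Nat) → 1) (λ (ζ : Nat) → 1)
steps to reach normal form (normal order): 14
term was already normal: no
first redex: a beta-redex


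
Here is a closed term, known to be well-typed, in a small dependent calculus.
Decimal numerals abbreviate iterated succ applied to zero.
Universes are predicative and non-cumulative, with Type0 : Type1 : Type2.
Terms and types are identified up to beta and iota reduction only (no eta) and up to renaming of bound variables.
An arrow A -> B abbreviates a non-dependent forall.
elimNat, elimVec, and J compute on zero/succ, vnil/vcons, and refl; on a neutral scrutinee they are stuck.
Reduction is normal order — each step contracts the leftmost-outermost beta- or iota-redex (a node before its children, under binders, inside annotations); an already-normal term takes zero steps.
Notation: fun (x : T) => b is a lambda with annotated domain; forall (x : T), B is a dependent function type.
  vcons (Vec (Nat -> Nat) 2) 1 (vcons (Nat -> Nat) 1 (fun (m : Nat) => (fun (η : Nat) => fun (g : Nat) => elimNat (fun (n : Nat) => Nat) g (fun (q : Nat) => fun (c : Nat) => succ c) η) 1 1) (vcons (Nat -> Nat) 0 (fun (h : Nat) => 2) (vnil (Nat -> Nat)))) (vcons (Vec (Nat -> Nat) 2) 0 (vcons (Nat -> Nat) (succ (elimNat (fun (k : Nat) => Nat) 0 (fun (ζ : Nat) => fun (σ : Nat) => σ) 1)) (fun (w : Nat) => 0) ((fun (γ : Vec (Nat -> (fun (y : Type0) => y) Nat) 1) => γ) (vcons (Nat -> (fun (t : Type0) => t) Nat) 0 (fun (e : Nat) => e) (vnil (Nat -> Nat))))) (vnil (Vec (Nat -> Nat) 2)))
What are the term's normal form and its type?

resulting normal form:
  vcons (Vec (Nat -> Nat) 2) 1 (vcons (Nat -> Nat) 1 (fun (m : Nat) => 2) (vcons (Nat -> Nat) 0 (fun (η : Nat) => 2) (vnil (Nat -> Nat)))) (vcons (Vec (Nat -> Nat) 2) 0 (vcons (Nat -> Nat) 1 (fun (g : Nat) => 0) (vcons (Nat -> Nat) 0 (fun (n : Nat) => n) (vnil (Nat -> Nat)))) (vnil (Vec (Nat -> Nat) 2)))
the term's type:
  Vec (Vec (Nat -> Nat) 2) 2
observation: the term reaches its normal form after 12 normal-order steps.


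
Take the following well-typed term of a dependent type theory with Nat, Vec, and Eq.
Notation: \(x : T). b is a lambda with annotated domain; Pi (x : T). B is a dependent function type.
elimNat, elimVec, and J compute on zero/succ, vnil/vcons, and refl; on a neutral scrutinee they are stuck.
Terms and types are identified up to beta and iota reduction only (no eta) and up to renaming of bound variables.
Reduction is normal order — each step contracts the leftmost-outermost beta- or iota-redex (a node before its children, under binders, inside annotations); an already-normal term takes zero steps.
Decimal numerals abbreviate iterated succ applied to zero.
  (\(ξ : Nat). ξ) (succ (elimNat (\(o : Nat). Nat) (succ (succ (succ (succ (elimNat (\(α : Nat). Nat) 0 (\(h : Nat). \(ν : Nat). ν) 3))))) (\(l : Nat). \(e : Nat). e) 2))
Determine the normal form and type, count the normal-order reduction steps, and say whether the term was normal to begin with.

reduced normal form:
  5
type:
  Nat
normal-order step count: 18
term was already normal: no
first redex: a beta-redex


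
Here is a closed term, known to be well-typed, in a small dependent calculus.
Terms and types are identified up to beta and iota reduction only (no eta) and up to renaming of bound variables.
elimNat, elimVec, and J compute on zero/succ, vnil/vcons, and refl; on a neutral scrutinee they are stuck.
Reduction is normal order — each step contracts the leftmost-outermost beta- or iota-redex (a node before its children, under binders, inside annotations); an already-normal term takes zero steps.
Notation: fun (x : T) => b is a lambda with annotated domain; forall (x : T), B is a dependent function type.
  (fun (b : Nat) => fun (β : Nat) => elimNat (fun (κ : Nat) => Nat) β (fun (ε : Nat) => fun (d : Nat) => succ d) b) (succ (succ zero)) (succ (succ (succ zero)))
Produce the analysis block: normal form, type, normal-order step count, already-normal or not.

resulting normal form:
  succ (succ (succ (succ (succ zero))))
type:
  Nat
steps to reach normal form (normal order): 9
already normal: no
first contracted redex: a beta-redex


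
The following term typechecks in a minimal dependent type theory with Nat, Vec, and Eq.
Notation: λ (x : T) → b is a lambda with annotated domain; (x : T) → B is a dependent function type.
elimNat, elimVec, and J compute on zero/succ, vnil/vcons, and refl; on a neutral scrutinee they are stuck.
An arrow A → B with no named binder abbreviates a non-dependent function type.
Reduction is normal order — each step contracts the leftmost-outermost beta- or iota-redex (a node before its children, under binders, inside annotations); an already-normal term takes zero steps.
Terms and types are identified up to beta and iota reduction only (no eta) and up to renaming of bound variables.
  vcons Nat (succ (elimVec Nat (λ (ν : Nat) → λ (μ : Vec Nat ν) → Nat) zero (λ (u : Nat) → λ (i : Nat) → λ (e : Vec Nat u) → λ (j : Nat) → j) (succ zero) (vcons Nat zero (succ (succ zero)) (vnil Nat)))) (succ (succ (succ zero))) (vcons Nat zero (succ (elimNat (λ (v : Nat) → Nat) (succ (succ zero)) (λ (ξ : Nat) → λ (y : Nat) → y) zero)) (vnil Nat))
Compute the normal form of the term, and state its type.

reduced normal form:
  vcons Nat (succ zero) (succ (succ (succ zero))) (vcons Nat zero (succ (succ (succ zero))) (vnil Nat))
type:
  Vec Nat (succ (succ zero))
observation: the leftmost-outermost redex is an elimVec iota-redex, and normalization takes 7 steps.


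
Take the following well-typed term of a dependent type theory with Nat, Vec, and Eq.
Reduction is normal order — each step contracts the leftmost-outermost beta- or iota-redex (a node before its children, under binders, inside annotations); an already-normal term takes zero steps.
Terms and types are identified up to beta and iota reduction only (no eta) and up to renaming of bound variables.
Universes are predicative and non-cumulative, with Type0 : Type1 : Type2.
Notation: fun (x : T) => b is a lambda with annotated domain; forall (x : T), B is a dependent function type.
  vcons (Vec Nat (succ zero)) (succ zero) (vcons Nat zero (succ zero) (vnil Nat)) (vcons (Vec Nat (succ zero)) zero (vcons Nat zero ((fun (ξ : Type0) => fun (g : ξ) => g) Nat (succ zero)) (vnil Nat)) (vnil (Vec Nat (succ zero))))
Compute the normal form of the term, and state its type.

reduced normal form:
  vcons (Vec Nat (succ zero)) (succ zero) (vcons Nat zero (succ zero) (vnil Nat)) (vcons (Vec Nat (succ zero)) zero (vcons Nat zero (succ zero) (vnil Nat)) (vnil (Vec Nat (succ zero))))
the term's type:
  Vec (Vec Nat (succ zero)) (succ (succ zero))
observation: the first redex contracted is a beta-redex; the normal form is reached in 2 normal-order steps.


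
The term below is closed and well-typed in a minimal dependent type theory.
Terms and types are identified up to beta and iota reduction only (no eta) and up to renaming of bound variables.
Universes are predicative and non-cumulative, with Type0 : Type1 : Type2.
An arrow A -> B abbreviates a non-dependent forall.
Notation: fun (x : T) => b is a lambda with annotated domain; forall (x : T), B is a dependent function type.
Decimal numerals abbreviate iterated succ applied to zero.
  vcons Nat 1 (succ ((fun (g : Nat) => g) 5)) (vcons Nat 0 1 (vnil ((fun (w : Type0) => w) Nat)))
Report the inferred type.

type:
  Vec Nat 2


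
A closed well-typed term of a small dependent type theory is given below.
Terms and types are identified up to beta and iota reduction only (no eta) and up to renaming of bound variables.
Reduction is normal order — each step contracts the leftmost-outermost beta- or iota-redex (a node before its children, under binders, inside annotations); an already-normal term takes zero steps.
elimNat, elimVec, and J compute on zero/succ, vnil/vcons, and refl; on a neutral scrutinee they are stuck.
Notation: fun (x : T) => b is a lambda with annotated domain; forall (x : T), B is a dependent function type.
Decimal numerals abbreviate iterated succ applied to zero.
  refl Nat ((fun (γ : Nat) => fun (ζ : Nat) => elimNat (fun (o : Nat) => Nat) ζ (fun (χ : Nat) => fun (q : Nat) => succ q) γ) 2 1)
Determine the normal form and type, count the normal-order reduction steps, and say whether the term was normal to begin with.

reduced normal form:
  refl Nat 3
inferred type:
  Eq Nat 3 3
reduction steps (normal order): 9
term was already normal: no
first redex: a beta-redex


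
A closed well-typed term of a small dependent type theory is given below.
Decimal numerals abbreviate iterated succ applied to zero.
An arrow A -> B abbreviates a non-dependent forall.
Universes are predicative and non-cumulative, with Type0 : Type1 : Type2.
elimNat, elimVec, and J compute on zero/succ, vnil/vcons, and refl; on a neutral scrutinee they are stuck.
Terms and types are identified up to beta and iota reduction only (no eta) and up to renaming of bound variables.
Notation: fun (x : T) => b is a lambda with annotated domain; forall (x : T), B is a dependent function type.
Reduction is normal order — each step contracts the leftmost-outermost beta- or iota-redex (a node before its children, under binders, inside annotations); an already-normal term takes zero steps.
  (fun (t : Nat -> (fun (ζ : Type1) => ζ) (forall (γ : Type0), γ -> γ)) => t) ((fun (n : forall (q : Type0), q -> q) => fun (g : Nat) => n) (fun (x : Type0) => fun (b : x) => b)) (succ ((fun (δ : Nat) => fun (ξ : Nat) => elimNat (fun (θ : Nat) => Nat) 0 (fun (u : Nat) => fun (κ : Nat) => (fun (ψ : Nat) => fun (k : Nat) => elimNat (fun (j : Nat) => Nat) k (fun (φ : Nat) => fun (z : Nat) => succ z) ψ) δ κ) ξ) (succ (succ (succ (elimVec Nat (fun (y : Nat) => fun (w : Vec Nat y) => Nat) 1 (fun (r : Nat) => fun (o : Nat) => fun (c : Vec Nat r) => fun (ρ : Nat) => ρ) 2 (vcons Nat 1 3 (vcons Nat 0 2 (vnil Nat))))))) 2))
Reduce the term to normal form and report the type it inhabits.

reduced normal form:
  fun (t : Type0) => fun (ζ : t) => ζ
type:
  forall (t : Type0), t -> t
observation: contracting a beta-redex first, the term normalizes in 3 steps.


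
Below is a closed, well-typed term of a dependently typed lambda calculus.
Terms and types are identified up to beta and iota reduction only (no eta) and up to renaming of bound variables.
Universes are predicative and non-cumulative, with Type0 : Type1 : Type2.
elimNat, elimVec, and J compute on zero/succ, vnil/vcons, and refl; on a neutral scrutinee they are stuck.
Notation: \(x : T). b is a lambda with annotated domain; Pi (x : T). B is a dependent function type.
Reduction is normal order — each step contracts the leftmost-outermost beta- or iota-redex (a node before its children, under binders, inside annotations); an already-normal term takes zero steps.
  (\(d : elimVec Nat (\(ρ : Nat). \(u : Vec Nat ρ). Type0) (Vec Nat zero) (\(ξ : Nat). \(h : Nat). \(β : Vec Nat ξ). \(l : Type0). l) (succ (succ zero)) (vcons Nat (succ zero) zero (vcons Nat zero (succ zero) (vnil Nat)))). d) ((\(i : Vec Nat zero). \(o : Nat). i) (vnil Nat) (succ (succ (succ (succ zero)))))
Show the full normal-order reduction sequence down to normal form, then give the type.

reduction (normal order):
  (\(d : elimVec Nat (\(ρ : Nat). \(u : Vec Nat ρ). Type0) (Vec Nat zero) (\(ξ : Nat). \(h : Nat). \(β : Vec Nat ξ). \(l : Type0). l) (succ (succ zero)) (vcons Nat (succ zero) zero (vcons Nat zero (succ zero) (vnil Nat)))). d) ((\(i : Vec Nat zero). \(o : Nat). i) (vnil Nat) (succ (succ (succ (succ zero)))))
  ~> (\(d : Vec Nat zero). \(ρ : Nat). d) (vnil Nat) (succ (succ (succ (succ zero))))
  ~> (\(d : Nat). vnil Nat) (succ (succ (succ (succ zero))))
  ~> vnil Nat
type:
  Vec Nat zero


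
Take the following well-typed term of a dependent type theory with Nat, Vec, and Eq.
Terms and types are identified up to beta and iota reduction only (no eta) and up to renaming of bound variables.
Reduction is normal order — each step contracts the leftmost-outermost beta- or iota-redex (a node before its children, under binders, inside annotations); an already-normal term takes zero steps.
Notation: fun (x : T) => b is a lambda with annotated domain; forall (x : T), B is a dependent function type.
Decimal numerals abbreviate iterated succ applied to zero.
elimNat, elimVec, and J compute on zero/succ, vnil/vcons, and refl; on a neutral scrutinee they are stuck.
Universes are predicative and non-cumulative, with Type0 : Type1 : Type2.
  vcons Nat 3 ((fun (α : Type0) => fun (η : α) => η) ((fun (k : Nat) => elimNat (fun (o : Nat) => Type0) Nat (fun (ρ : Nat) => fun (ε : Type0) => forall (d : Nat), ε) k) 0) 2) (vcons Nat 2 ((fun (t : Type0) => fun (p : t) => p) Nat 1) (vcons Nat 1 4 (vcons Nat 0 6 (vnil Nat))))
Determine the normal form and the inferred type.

normal form:
  vcons Nat 3 2 (vcons Nat 2 1 (vcons Nat 1 4 (vcons Nat 0 6 (vnil Nat))))
type:
  Vec Nat 4
observation: contracting a beta-redex first, the term normalizes in 4 steps.


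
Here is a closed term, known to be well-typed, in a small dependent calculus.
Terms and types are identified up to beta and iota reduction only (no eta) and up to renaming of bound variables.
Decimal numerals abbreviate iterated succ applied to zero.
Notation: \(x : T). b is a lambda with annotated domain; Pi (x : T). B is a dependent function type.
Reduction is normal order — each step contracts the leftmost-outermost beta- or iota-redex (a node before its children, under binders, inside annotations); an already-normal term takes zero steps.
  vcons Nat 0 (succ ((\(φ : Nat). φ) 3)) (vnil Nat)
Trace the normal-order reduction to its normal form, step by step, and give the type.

reduction (normal order):
  vcons Nat 0 (succ ((\(φ : Nat). φ) 3)) (vnil Nat)
  ~> vcons Nat 0 4 (vnil Nat)
inferred type:
  Vec Nat 1


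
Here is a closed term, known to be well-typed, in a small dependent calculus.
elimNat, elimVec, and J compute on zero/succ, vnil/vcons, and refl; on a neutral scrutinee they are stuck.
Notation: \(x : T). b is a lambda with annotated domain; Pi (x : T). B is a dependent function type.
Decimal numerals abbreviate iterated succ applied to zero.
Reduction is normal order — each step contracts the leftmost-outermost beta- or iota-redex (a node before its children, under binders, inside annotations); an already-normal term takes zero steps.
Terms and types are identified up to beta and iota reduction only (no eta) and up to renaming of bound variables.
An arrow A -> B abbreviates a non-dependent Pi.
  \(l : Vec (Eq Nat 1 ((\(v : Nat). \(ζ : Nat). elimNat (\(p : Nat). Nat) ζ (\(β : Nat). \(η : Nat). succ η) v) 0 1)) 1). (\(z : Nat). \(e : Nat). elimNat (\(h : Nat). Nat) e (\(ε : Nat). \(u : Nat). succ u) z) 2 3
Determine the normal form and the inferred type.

resulting normal form:
  \(l : Vec (Eq Nat 1 1) 1). 5
inferred type:
  Vec (Eq Nat 1 1) 1 -> Nat
observation: 12 normal-order steps normalize the term, beginning with a beta-redex.


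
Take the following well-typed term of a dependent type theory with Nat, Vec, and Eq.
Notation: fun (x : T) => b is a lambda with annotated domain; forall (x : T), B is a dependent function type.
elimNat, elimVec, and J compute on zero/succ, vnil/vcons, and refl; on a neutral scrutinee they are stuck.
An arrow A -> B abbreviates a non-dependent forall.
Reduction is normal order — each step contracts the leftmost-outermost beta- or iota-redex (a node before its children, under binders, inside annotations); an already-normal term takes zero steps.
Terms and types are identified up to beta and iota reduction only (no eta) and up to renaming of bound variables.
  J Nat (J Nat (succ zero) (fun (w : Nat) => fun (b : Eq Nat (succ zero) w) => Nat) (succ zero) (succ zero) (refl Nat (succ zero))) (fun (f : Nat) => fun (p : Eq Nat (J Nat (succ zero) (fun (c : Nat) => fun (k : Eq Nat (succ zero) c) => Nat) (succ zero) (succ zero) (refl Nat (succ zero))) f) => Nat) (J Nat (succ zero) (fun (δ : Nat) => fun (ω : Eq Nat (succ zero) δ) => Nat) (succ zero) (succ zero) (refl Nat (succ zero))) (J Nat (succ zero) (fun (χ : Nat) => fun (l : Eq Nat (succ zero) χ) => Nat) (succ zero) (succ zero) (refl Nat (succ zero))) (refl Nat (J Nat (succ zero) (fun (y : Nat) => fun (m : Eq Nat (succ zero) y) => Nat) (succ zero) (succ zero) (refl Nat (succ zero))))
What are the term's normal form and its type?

resulting normal form:
  succ zero
the term's type:
  Nat


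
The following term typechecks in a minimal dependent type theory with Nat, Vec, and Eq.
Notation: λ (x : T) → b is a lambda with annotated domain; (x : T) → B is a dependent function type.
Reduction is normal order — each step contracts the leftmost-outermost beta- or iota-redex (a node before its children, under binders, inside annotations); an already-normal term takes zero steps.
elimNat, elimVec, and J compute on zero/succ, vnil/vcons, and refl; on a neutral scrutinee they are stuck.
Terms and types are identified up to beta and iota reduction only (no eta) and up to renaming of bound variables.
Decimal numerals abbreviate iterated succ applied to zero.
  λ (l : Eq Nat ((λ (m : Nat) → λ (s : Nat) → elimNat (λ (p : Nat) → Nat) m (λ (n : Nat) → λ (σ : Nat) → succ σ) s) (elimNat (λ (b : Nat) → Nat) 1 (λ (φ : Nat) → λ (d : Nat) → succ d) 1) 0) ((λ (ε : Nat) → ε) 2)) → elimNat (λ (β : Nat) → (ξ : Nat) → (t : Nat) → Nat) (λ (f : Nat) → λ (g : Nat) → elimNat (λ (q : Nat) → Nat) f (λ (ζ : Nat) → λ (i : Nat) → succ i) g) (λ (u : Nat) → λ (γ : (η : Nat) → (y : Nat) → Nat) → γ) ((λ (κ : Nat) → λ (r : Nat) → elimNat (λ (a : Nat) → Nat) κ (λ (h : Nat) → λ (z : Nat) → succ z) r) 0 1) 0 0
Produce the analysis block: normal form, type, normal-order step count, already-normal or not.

reduced normal form:
  λ (l : Eq Nat 2 2) → 0
type:
  (l : Eq Nat 2 2) → Nat
normal-order step count: 21
started in normal form: no
first redex: a beta-redex


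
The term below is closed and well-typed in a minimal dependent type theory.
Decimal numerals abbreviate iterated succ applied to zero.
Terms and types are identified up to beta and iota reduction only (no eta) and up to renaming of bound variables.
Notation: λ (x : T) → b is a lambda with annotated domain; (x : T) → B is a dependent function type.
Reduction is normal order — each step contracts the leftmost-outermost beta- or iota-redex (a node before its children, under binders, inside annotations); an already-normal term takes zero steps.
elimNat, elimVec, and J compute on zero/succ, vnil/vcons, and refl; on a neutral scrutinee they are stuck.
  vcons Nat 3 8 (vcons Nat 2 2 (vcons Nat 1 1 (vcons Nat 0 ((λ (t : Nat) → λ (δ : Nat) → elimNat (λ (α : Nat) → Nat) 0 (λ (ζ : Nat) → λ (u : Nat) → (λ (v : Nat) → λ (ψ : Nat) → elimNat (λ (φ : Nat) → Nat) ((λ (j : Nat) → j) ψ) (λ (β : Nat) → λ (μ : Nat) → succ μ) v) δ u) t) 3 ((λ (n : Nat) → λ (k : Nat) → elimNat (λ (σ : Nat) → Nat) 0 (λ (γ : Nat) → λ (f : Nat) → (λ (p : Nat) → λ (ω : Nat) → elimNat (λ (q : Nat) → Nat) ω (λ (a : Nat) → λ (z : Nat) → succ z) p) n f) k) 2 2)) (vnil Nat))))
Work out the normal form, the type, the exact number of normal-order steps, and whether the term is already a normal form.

normal form:
  vcons Nat 3 8 (vcons Nat 2 2 (vcons Nat 1 1 (vcons Nat 0 12 (vnil Nat))))
the term's type:
  Vec Nat 4
reduction steps (normal order): 141
term was already normal: no
first contracted redex: a beta-redex


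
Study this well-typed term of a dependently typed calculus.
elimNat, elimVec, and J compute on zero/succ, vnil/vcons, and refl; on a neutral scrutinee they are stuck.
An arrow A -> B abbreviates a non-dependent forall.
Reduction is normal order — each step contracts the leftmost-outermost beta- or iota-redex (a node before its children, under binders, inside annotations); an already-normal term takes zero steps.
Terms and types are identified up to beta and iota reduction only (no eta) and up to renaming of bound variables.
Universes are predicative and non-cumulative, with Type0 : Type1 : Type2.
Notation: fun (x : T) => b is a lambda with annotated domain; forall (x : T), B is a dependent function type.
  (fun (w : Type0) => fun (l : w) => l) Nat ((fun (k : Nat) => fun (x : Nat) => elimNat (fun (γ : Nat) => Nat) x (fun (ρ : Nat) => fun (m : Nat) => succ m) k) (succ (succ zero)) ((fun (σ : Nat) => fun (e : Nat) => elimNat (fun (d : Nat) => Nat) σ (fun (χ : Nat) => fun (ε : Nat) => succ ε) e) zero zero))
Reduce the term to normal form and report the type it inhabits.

normal form:
  succ (succ zero)
type:
  Nat
observation: 14 normal-order steps separate the term from its normal form.


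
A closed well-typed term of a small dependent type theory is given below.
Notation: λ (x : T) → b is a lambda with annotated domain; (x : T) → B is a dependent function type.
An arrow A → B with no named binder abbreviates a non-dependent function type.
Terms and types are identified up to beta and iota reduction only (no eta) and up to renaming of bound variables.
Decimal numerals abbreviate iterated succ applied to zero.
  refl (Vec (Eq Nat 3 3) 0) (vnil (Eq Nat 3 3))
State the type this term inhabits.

type:
  Eq (Vec (Eq Nat 3 3) 0) (vnil (Eq Nat 3 3)) (vnil (Eq Nat 3 3))


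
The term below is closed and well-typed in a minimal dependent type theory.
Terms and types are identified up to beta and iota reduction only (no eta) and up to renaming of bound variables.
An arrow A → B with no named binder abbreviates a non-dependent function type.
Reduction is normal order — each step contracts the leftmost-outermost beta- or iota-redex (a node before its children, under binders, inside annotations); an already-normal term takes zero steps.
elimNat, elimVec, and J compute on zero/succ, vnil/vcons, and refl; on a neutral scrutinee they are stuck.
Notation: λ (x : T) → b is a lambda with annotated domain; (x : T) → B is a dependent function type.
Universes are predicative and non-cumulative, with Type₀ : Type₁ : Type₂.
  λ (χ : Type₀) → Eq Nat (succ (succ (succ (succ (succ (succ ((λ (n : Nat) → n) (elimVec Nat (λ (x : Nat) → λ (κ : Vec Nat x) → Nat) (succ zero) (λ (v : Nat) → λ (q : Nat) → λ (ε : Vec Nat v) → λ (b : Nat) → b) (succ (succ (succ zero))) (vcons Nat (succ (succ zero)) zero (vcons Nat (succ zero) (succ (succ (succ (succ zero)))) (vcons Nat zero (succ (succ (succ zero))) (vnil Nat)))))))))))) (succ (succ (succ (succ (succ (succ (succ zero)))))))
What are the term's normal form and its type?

reduced normal form:
  λ (χ : Type₀) → Eq Nat (succ (succ (succ (succ (succ (succ (succ zero))))))) (succ (succ (succ (succ (succ (succ (succ zero)))))))
the term's type:
  Type₀ → Type₀
observation: normalization takes exactly 17 steps under the normal-order strategy.


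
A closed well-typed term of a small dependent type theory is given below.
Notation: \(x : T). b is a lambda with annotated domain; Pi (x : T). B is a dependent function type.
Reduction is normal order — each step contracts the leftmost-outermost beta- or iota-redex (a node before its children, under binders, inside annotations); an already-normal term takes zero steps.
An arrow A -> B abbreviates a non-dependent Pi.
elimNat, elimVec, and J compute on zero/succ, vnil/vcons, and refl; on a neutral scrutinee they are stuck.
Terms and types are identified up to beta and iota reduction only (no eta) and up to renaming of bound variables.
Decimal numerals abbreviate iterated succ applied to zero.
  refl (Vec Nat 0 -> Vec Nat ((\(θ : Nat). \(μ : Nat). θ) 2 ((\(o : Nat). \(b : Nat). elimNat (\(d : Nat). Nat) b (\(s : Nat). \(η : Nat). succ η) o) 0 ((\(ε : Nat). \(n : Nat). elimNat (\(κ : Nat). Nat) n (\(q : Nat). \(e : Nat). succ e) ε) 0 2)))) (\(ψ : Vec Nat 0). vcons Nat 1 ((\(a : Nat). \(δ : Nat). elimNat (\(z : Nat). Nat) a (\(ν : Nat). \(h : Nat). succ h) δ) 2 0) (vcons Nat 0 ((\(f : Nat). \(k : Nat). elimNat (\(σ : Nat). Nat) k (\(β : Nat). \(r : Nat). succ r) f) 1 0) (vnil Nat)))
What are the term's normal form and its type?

reduced normal form:
  refl (Vec Nat 0 -> Vec Nat 2) (\(θ : Vec Nat 0). vcons Nat 1 2 (vcons Nat 0 1 (vnil Nat)))
the term's type:
  Eq (Vec Nat 0 -> Vec Nat 2) (\(θ : Vec Nat 0). vcons Nat 1 2 (vcons Nat 0 1 (vnil Nat))) (\(μ : Vec Nat 0). vcons Nat 1 2 (vcons Nat 0 1 (vnil Nat)))
observation: 11 normal-order steps normalize the term, beginning with a beta-redex.


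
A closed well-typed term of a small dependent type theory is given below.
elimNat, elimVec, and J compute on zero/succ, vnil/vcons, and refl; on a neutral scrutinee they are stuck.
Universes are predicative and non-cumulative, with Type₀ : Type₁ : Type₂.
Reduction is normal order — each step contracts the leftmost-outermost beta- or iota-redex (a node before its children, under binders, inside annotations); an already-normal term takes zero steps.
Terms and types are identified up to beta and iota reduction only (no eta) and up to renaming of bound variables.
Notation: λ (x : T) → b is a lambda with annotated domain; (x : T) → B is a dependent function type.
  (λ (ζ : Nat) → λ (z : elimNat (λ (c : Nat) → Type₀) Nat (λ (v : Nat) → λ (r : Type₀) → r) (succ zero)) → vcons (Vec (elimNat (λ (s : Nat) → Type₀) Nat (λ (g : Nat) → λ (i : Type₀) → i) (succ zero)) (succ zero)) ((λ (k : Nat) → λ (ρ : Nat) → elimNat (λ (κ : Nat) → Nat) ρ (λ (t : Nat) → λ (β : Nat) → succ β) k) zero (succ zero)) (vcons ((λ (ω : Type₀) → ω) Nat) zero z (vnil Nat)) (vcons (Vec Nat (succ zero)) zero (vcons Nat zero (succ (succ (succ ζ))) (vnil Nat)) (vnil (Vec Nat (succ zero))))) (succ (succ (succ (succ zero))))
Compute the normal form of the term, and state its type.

normal form:
  λ (ζ : Nat) → vcons (Vec Nat (succ zero)) (succ zero) (vcons Nat zero ζ (vnil Nat)) (vcons (Vec Nat (succ zero)) zero (vcons Nat zero (succ (succ (succ (succ (succ (succ (succ zero))))))) (vnil Nat)) (vnil (Vec Nat (succ zero))))
type:
  (ζ : Nat) → Vec (Vec Nat (succ zero)) (succ (succ zero))


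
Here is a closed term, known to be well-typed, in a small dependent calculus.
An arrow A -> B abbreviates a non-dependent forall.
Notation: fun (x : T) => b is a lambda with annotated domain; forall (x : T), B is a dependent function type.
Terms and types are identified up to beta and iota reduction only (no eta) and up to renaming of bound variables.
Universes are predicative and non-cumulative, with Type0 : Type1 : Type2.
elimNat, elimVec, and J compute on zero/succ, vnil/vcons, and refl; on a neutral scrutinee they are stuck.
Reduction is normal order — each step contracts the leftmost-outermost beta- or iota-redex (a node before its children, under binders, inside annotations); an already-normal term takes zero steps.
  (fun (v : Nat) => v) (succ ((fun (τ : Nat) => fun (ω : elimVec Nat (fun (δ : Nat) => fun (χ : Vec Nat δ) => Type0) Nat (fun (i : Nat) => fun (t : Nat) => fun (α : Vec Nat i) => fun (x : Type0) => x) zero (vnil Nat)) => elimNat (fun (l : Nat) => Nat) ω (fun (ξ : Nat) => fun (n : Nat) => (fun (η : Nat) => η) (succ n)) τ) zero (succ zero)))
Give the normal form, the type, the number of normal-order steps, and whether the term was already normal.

reduced normal form:
  succ (succ zero)
inferred type:
  Nat
normal-order step count: 4
already normal: no
first contracted redex: a beta-redex


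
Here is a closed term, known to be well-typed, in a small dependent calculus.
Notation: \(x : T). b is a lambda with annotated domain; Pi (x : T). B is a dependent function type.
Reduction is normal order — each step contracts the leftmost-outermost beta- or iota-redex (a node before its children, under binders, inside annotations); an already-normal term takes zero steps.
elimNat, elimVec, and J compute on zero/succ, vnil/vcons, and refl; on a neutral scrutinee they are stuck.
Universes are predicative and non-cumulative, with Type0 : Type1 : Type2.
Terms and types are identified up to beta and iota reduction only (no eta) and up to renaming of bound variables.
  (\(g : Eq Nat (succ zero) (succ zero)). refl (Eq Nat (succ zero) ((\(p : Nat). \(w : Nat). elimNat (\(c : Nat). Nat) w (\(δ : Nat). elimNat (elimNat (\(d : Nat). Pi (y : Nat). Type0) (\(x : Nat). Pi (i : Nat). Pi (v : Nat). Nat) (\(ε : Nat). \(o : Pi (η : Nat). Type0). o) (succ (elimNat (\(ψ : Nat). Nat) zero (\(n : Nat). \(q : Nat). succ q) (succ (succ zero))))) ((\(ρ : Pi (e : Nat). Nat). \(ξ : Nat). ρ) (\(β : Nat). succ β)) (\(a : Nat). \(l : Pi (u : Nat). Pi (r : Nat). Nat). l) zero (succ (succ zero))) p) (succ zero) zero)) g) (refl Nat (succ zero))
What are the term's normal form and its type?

reduced normal form:
  refl (Eq Nat (succ zero) (succ zero)) (refl Nat (succ zero))
the term's type:
  Eq (Eq Nat (succ zero) (succ zero)) (refl Nat (succ zero)) (refl Nat (succ zero))
observation: the leftmost-outermost redex is a beta-redex, and normalization takes 10 steps.
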